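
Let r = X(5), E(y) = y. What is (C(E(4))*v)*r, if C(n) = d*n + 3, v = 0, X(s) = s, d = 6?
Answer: 0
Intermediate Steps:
C(n) = 3 + 6*n (C(n) = 6*n + 3 = 3 + 6*n)
r = 5
(C(E(4))*v)*r = ((3 + 6*4)*0)*5 = ((3 + 24)*0)*5 = (27*0)*5 = 0*5 = 0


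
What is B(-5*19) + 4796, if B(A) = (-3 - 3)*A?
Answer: 5366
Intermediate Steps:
B(A) = -6*A
B(-5*19) + 4796 = -(-30)*19 + 4796 = -6*(-95) + 4796 = 570 + 4796 = 5366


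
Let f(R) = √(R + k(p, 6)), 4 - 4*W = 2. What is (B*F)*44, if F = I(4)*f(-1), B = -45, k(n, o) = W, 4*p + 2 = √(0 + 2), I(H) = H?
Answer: -3960*I*√2 ≈ -5600.3*I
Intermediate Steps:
p = -½ + √2/4 (p = -½ + √(0 + 2)/4 = -½ + √2/4 ≈ -0.14645)
W = ½ (W = 1 - ¼*2 = 1 - ½ = ½ ≈ 0.50000)
k(n, o) = ½
f(R) = √(½ + R) (f(R) = √(R + ½) = √(½ + R))
F = 2*I*√2 (F = 4*(√(2 + 4*(-1))/2) = 4*(√(2 - 4)/2) = 4*(√(-2)/2) = 4*((I*√2)/2) = 4*(I*√2/2) = 2*I*√2 ≈ 2.8284*I)
(B*F)*44 = -90*I*√2*44 = -3960*I*√2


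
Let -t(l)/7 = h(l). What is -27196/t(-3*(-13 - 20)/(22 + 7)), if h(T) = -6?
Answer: -13598/21 ≈ -647.52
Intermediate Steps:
t(l) = 42 (t(l) = -7*(-6) = 42)
-27196/t(-3*(-13 - 20)/(22 + 7)) = -27196/42 = -27196*1/42 = -13598/21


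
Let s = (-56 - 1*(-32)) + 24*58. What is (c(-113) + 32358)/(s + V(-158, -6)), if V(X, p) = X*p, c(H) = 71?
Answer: 32429/2316 ≈ 14.002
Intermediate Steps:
s = 1368 (s = (-56 + 32) + 1392 = -24 + 1392 = 1368)
(c(-113) + 32358)/(s + V(-158, -6)) = (71 + 32358)/(1368 - 158*(-6)) = 32429/(1368 + 948) = 32429/2316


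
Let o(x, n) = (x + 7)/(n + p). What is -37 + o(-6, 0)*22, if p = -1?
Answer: -59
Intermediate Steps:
o(x, n) = (7 + x)/(-1 + n) (o(x, n) = (x + 7)/(n - 1) = (7 + x)/(-1 + n))
-37 + o(-6, 0)*22 = -37 + ((7 - 6)/(-1 + 0))*22 = -37 + (1/(-1))*22 = -37 - 1*1*22 = -37 - 1*22 = -37 - 22 = -59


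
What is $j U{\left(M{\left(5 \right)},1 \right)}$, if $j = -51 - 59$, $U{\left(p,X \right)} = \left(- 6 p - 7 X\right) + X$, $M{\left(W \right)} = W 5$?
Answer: $17160$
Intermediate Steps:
$M{\left(W \right)} = 5 W$
$U{\left(p,X \right)} = - 6 X - 6 p$ ($U{\left(p,X \right)} = \left(- 7 X - 6 p\right) + X = - 6 X - 6 p$)
$j = -110$
$j U{\left(M{\left(5 \right)},1 \right)} = - 110 \left(\left(-6\right) 1 - 6 \cdot 5 \cdot 5\right) = - 110 \left(-6 - 150\right) = \left(-110\right) \left(-156\right) = 17160$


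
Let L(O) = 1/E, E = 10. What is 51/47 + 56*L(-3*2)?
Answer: 1571/235 ≈ 6.6851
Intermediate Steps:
L(O) = ⅒ (L(O) = 1/10 = ⅒)
51/47 + 56*L(-3*2) = 51/47 + 56*(⅒) = 51*(1/47) + 28/5 = 51/47 + 28/5 = 1571/235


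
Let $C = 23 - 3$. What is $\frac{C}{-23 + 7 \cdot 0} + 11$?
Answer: $\frac{233}{23} \approx 10.13$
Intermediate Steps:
$C = 20$ ($C = 23 - 3 = 20$)
$\frac{C}{-23 + 7 \cdot 0} + 11 = \frac{1}{-23 + 7 \cdot 0} \cdot 20 + 11 = \frac{1}{-23 + 0} \cdot 20 + 11 = \frac{1}{-23} \cdot 20 + 11 = \left(- \frac{1}{23}\right) 20 + 11 = - \frac{20}{23} + 11 = \frac{233}{23}$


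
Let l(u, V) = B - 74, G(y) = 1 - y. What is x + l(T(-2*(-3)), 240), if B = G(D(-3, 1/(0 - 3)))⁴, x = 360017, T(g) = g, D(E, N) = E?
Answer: 360199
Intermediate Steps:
B = 256 (B = (1 - 1*(-3))⁴ = (1 + 3)⁴ = 4⁴ = 256)
l(u, V) = 182 (l(u, V) = 256 - 74 = 182)
x + l(T(-2*(-3)), 240) = 360017 + 182 = 360199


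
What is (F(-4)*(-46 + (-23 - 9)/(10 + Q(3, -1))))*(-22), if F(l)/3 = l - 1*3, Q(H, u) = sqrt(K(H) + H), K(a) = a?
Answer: -1072764/47 + 7392*sqrt(6)/47 ≈ -22440.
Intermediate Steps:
Q(H, u) = sqrt(2)*sqrt(H) (Q(H, u) = sqrt(H + H) = sqrt(2*H) = sqrt(2)*sqrt(H))
F(l) = -9 + 3*l (F(l) = 3*(l - 1*3) = 3*(l - 3) = 3*(-3 + l) = -9 + 3*l)
(F(-4)*(-46 + (-23 - 9)/(10 + Q(3, -1))))*(-22) = ((-9 + 3*(-4))*(-46 + (-23 - 9)/(10 + sqrt(2)*sqrt(3))))*(-22) = ((-9 - 12)*(-46 - 32/(10 + sqrt(6))))*(-22) = -21*(-46 - 32/(10 + sqrt(6)))*(-22) = (966 + 672/(10 + sqrt(6)))*(-22) = -21252 - 14784/(10 + sqrt(6))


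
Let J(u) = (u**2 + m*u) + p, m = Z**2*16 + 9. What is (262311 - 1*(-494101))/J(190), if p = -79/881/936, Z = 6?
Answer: 623749437792/121424705921 ≈ 5.1369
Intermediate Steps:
p = -79/824616 (p = -79*1/881*(1/936) = -79/881*1/936 = -79/824616 ≈ -9.5802e-5)
m = 585 (m = 6**2*16 + 9 = 36*16 + 9 = 576 + 9 = 585)
J(u) = -79/824616 + u**2 + 585*u (J(u) = (u**2 + 585*u) - 79/824616 = -79/824616 + u**2 + 585*u)
(262311 - 1*(-494101))/J(190) = (262311 - 1*(-494101))/(-79/824616 + 190**2 + 585*190) = (262311 + 494101)/(-79/824616 + 36100 + 111150) = 756412/(121424705921/824616) = 756412*(824616/121424705921) = 623749437792/121424705921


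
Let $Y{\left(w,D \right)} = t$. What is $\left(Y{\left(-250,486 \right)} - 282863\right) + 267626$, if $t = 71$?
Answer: $-15166$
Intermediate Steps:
$Y{\left(w,D \right)} = 71$
$\left(Y{\left(-250,486 \right)} - 282863\right) + 267626 = \left(71 - 282863\right) + 267626 = -282792 + 267626 = -15166$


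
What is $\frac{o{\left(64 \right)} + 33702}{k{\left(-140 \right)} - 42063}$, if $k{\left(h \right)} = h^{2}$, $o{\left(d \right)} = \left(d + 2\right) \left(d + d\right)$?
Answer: $- \frac{42150}{22463} \approx -1.8764$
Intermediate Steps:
$o{\left(d \right)} = 2 d \left(2 + d\right)$ ($o{\left(d \right)} = \left(2 + d\right) 2 d = 2 d \left(2 + d\right)$)
$\frac{o{\left(64 \right)} + 33702}{k{\left(-140 \right)} - 42063} = \frac{2 \cdot 64 \left(2 + 64\right) + 33702}{\left(-140\right)^{2} - 42063} = \frac{2 \cdot 64 \cdot 66 + 33702}{19600 - 42063} = \frac{8448 + 33702}{-22463} = 42150 \left(- \frac{1}{22463}\right) = - \frac{42150}{22463}$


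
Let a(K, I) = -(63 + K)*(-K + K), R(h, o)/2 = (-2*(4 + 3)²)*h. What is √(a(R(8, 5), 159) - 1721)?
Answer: I*√1721 ≈ 41.485*I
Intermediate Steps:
R(h, o) = -196*h (R(h, o) = 2*((-2*(4 + 3)²)*h) = 2*((-2*7²)*h) = 2*((-2*49)*h) = 2*(-98*h) = -196*h)
a(K, I) = 0 (a(K, I) = -(63 + K)*0 = -1*0 = 0)
√(a(R(8, 5), 159) - 1721) = √(0 - 1721) = √(-1721) = I*√1721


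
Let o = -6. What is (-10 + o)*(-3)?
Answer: 48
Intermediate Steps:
(-10 + o)*(-3) = (-10 - 6)*(-3) = -16*(-3) = 48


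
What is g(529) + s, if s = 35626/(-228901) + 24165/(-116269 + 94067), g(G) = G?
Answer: 2682087379941/5082060002 ≈ 527.76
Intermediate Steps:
s = -6322361117/5082060002 (s = 35626*(-1/228901) + 24165/(-22202) = -35626/228901 + 24165*(-1/22202) = -35626/228901 - 24165/22202 = -6322361117/5082060002 ≈ -1.2441)
g(529) + s = 529 - 6322361117/5082060002 = 2682087379941/5082060002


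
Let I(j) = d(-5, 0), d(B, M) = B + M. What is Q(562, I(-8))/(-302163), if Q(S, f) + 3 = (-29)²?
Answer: -838/302163 ≈ -0.0027733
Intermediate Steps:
I(j) = -5 (I(j) = -5 + 0 = -5)
Q(S, f) = 838 (Q(S, f) = -3 + (-29)² = -3 + 841 = 838)
Q(562, I(-8))/(-302163) = 838/(-302163) = 838*(-1/302163) = -838/302163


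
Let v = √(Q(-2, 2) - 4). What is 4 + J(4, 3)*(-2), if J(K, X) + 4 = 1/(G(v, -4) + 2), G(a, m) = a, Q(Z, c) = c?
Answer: 34/3 + I*√2/3 ≈ 11.333 + 0.4714*I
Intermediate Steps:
v = I*√2 (v = √(2 - 4) = √(-2) = I*√2 ≈ 1.4142*I)
J(K, X) = -4 + 1/(2 + I*√2) (J(K, X) = -4 + 1/(I*√2 + 2) = -4 + 1/(2 + I*√2))
4 + J(4, 3)*(-2) = 4 + ((-4*√2 + 7*I)/(√2 - 2*I))*(-2) = 4 - 2*(-4*√2 + 7*I)/(√2 - 2*I)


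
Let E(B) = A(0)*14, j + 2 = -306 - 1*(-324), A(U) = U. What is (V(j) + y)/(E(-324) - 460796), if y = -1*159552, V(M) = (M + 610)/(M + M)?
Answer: 2552519/7372736 ≈ 0.34621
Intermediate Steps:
j = 16 (j = -2 + (-306 - 1*(-324)) = -2 + (-306 + 324) = -2 + 18 = 16)
V(M) = (610 + M)/(2*M) (V(M) = (610 + M)/((2*M)) = (610 + M)*(1/(2*M)) = (610 + M)/(2*M))
y = -159552
E(B) = 0 (E(B) = 0*14 = 0)
(V(j) + y)/(E(-324) - 460796) = ((½)*(610 + 16)/16 - 159552)/(0 - 460796) = ((½)*(1/16)*626 - 159552)/(-460796) = (313/16 - 159552)*(-1/460796) = -2552519/16*(-1/460796) = 2552519/7372736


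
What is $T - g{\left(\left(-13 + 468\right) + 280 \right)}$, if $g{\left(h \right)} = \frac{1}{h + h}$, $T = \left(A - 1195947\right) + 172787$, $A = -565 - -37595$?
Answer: $- \frac{1449611101}{1470} \approx -9.8613 \cdot 10^{5}$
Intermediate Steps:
$A = 37030$ ($A = -565 + 37595 = 37030$)
$T = -986130$ ($T = \left(37030 - 1195947\right) + 172787 = -1158917 + 172787 = -986130$)
$g{\left(h \right)} = \frac{1}{2 h}$
$T - g{\left(\left(-13 + 468\right) + 280 \right)} = -986130 - \frac{1}{2 \left(\left(-13 + 468\right) + 280\right)} = -986130 - \frac{1}{2 \left(455 + 280\right)} = -986130 - \frac{1}{2 \cdot 735} = -986130 - \frac{1}{2} \cdot \frac{1}{735} = -986130 - \frac{1}{1470} = - \frac{1449611101}{1470}$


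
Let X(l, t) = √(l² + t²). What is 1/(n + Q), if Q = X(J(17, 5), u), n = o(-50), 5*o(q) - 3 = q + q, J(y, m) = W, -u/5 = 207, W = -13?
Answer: 485/26775441 + 25*√1071394/26775441 ≈ 0.00098456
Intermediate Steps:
u = -1035 (u = -5*207 = -1035)
J(y, m) = -13
o(q) = ⅗ + 2*q/5 (o(q) = ⅗ + (q + q)/5 = ⅗ + (2*q)/5 = ⅗ + 2*q/5)
n = -97/5 (n = ⅗ + (⅖)*(-50) = ⅗ - 20 = -97/5 ≈ -19.400)
Q = √1071394 (Q = √((-13)² + (-1035)²) = √(169 + 1071225) = √1071394 ≈ 1035.1)
1/(n + Q) = 1/(-97/5 + √1071394)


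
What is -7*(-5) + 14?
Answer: 49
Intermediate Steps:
-7*(-5) + 14 = 35 + 14 = 49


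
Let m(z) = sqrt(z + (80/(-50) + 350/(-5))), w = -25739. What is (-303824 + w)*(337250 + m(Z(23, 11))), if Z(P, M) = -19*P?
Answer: -111145121750 - 329563*I*sqrt(12715)/5 ≈ -1.1115e+11 - 7.4324e+6*I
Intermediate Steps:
m(z) = sqrt(-358/5 + z) (m(z) = sqrt(z + (80*(-1/50) + 350*(-1/5))) = sqrt(z + (-8/5 - 70)) = sqrt(z - 358/5) = sqrt(-358/5 + z))
(-303824 + w)*(337250 + m(Z(23, 11))) = (-303824 - 25739)*(337250 + sqrt(-1790 + 25*(-19*23))/5) = -329563*(337250 + sqrt(-1790 + 25*(-437))/5) = -329563*(337250 + sqrt(-1790 - 10925)/5) = -329563*(337250 + sqrt(-12715)/5) = -329563*(337250 + (I*sqrt(12715))/5) = -329563*(337250 + I*sqrt(12715)/5) = -111145121750 - 329563*I*sqrt(12715)/5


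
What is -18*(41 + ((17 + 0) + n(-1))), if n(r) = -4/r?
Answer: -1116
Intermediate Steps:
-18*(41 + ((17 + 0) + n(-1))) = -18*(41 + ((17 + 0) - 4/(-1))) = -18*(41 + (17 - 4*(-1))) = -18*(41 + (17 + 4)) = -18*(41 + 21) = -18*62 = -1116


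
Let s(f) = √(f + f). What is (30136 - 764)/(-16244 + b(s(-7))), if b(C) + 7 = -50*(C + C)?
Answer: -477324372/264235001 + 2937200*I*√14/264235001 ≈ -1.8064 + 0.041592*I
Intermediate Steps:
s(f) = √2*√f (s(f) = √(2*f) = √2*√f)
b(C) = -7 - 100*C (b(C) = -7 - 50*(C + C) = -7 - 100*C)
(30136 - 764)/(-16244 + b(s(-7))) = (30136 - 764)/(-16244 + (-7 - 100*√2*√(-7))) = 29372/(-16244 + (-7 - 100*√2*I*√7)) = 29372/(-16244 + (-7 - 100*I*√14)) = 29372/(-16251 - 100*I*√14)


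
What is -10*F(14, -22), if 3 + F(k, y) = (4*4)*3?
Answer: -450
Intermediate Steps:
F(k, y) = 45 (F(k, y) = -3 + (4*4)*3 = -3 + 16*3 = -3 + 48 = 45)
-10*F(14, -22) = -10*45 = -450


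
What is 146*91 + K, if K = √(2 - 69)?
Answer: 13286 + I*√67 ≈ 13286.0 + 8.1853*I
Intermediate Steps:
K = I*√67 (K = √(-67) = I*√67 ≈ 8.1853*I)
146*91 + K = 146*91 + I*√67 = 13286 + I*√67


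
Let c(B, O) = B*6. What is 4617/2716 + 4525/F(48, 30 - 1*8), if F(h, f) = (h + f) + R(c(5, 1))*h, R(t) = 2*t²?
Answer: 41152189/23485252 ≈ 1.7523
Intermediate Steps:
c(B, O) = 6*B
F(h, f) = f + 1801*h (F(h, f) = (h + f) + (2*(6*5)²)*h = (f + h) + (2*30²)*h = (f + h) + (2*900)*h = (f + h) + 1800*h = f + 1801*h)
4617/2716 + 4525/F(48, 30 - 1*8) = 4617/2716 + 4525/((30 - 1*8) + 1801*48) = 4617*(1/2716) + 4525/((30 - 8) + 86448) = 4617/2716 + 4525/(22 + 86448) = 4617/2716 + 4525/86470 = 4617/2716 + 4525*(1/86470) = 4617/2716 + 905/17294 = 41152189/23485252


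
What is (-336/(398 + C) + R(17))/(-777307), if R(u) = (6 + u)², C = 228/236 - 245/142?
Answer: -585913633/862314070827 ≈ -0.00067947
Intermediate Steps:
C = -6361/8378 (C = 228*(1/236) - 245*1/142 = 57/59 - 245/142 = -6361/8378 ≈ -0.75925)
(-336/(398 + C) + R(17))/(-777307) = (-336/(398 - 6361/8378) + (6 + 17)²)/(-777307) = (-336/3328083/8378 + 23²)*(-1/777307) = (-336*8378/3328083 + 529)*(-1/777307) = (-938336/1109361 + 529)*(-1/777307) = (585913633/1109361)*(-1/777307) = -585913633/862314070827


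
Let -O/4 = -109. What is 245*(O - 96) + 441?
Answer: 83741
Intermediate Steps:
O = 436 (O = -4*(-109) = 436)
245*(O - 96) + 441 = 245*(436 - 96) + 441 = 245*340 + 441 = 83300 + 441 = 83741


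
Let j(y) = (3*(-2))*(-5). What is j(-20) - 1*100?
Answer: -70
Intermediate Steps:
j(y) = 30 (j(y) = -6*(-5) = 30)
j(-20) - 1*100 = 30 - 1*100 = 30 - 100 = -70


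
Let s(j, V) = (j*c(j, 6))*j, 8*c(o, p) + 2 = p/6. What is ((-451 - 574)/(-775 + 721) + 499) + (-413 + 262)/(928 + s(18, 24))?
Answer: 49632217/95850 ≈ 517.81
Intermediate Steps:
c(o, p) = -¼ + p/48 (c(o, p) = -¼ + (p/6)/8 = -¼ + p/48)
s(j, V) = -j²/8 (s(j, V) = (j*(-¼ + (1/48)*6))*j = (j*(-¼ + ⅛))*j = (j*(-⅛))*j = (-j/8)*j = -j²/8)
((-451 - 574)/(-775 + 721) + 499) + (-413 + 262)/(928 + s(18, 24)) = ((-451 - 574)/(-775 + 721) + 499) + (-413 + 262)/(928 - ⅛*18²) = (-1025/(-54) + 499) - 151/(928 - ⅛*324) = (-1025*(-1/54) + 499) - 151/(928 - 81/2) = (1025/54 + 499) - 151/1775/2 = 27971/54 - 151*2/1775 = 27971/54 - 302/1775 = 49632217/95850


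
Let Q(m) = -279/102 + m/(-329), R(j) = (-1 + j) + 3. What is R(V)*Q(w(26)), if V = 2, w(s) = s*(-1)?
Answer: -59426/5593 ≈ -10.625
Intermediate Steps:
w(s) = -s
R(j) = 2 + j
Q(m) = -93/34 - m/329 (Q(m) = -279*1/102 + m*(-1/329) = -93/34 - m/329)
R(V)*Q(w(26)) = (2 + 2)*(-93/34 - (-1)*26/329) = 4*(-93/34 - 1/329*(-26)) = 4*(-93/34 + 26/329) = 4*(-29713/11186) = -59426/5593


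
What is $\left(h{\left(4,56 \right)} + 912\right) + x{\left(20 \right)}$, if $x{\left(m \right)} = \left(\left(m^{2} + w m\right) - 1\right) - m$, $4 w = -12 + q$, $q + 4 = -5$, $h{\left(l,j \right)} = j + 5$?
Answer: $1247$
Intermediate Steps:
$h{\left(l,j \right)} = 5 + j$
$q = -9$ ($q = -4 - 5 = -9$)
$w = - \frac{21}{4}$ ($w = \frac{-12 - 9}{4} = \frac{1}{4} \left(-21\right) = - \frac{21}{4} \approx -5.25$)
$x{\left(m \right)} = -1 + m^{2} - \frac{25 m}{4}$ ($x{\left(m \right)} = \left(\left(m^{2} - \frac{21 m}{4}\right) - 1\right) - m = \left(-1 + m^{2} - \frac{21 m}{4}\right) - m = -1 + m^{2} - \frac{25 m}{4}$)
$\left(h{\left(4,56 \right)} + 912\right) + x{\left(20 \right)} = \left(\left(5 + 56\right) + 912\right) - \left(126 - 400\right) = \left(61 + 912\right) - -274 = 973 + 274 = 1247$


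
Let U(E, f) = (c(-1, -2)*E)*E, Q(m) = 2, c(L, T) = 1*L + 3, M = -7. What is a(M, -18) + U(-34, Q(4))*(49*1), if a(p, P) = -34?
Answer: 113254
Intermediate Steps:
c(L, T) = 3 + L (c(L, T) = L + 3 = 3 + L)
U(E, f) = 2*E² (U(E, f) = ((3 - 1)*E)*E = (2*E)*E = 2*E²)
a(M, -18) + U(-34, Q(4))*(49*1) = -34 + (2*(-34)²)*(49*1) = -34 + (2*1156)*49 = -34 + 2312*49 = -34 + 113288 = 113254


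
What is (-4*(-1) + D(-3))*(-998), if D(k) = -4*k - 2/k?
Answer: -49900/3 ≈ -16633.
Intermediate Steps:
(-4*(-1) + D(-3))*(-998) = (-4*(-1) + (-4*(-3) - 2/(-3)))*(-998) = (4 + (12 - 2*(-⅓)))*(-998) = (4 + (12 + ⅔))*(-998) = (4 + 38/3)*(-998) = (50/3)*(-998) = -49900/3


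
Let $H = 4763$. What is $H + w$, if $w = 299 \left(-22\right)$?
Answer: $-1815$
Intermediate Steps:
$w = -6578$
$H + w = 4763 - 6578 = -1815$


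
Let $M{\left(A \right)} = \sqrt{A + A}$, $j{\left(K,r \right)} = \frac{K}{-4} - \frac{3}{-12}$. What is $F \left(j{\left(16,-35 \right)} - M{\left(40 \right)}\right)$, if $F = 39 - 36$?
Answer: $- \frac{45}{4} - 12 \sqrt{5} \approx -38.083$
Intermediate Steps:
$j{\left(K,r \right)} = \frac{1}{4} - \frac{K}{4}$ ($j{\left(K,r \right)} = K \left(- \frac{1}{4}\right) - - \frac{1}{4} = - \frac{K}{4} + \frac{1}{4} = \frac{1}{4} - \frac{K}{4}$)
$F = 3$
$M{\left(A \right)} = \sqrt{2} \sqrt{A}$ ($M{\left(A \right)} = \sqrt{2 A} = \sqrt{2} \sqrt{A}$)
$F \left(j{\left(16,-35 \right)} - M{\left(40 \right)}\right) = 3 \left(\left(\frac{1}{4} - 4\right) - \sqrt{2} \sqrt{40}\right) = 3 \left(\left(\frac{1}{4} - 4\right) - \sqrt{2} \cdot 2 \sqrt{10}\right) = 3 \left(- \frac{15}{4} - 4 \sqrt{5}\right) = - \frac{45}{4} - 12 \sqrt{5}$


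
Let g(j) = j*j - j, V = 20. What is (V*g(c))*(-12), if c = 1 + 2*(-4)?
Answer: -13440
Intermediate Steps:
c = -7 (c = 1 - 8 = -7)
g(j) = j² - j
(V*g(c))*(-12) = (20*(-7*(-1 - 7)))*(-12) = (20*(-7*(-8)))*(-12) = (20*56)*(-12) = 1120*(-12) = -13440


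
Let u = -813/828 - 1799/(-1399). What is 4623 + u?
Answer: 1785168647/386124 ≈ 4623.3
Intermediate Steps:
u = 117395/386124 (u = -813*1/828 - 1799*(-1/1399) = -271/276 + 1799/1399 = 117395/386124 ≈ 0.30403)
4623 + u = 4623 + 117395/386124 = 1785168647/386124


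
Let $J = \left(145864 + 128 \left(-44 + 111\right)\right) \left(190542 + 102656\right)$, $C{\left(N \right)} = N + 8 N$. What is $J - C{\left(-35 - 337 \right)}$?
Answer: $45281502468$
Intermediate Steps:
$C{\left(N \right)} = 9 N$
$J = 45281499120$ ($J = \left(145864 + 128 \cdot 67\right) 293198 = \left(145864 + 8576\right) 293198 = 154440 \cdot 293198 = 45281499120$)
$J - C{\left(-35 - 337 \right)} = 45281499120 - 9 \left(-35 - 337\right) = 45281499120 - 9 \left(-372\right) = 45281499120 - -3348 = 45281499120 + 3348 = 45281502468$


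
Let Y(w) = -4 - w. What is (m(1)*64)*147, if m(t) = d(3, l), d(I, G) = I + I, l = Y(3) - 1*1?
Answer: 56448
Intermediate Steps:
l = -8 (l = (-4 - 1*3) - 1*1 = (-4 - 3) - 1 = -7 - 1 = -8)
d(I, G) = 2*I
m(t) = 6 (m(t) = 2*3 = 6)
(m(1)*64)*147 = (6*64)*147 = 384*147 = 56448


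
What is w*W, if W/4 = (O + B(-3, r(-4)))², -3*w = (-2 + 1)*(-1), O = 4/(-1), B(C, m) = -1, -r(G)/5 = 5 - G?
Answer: -100/3 ≈ -33.333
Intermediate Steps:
r(G) = -25 + 5*G (r(G) = -5*(5 - G) = -25 + 5*G)
O = -4 (O = 4*(-1) = -4)
w = -⅓ (w = -(-2 + 1)*(-1)/3 = -(-1)*(-1)/3 = -⅓*1 = -⅓ ≈ -0.33333)
W = 100 (W = 4*(-4 - 1)² = 4*(-5)² = 4*25 = 100)
w*W = -⅓*100 = -100/3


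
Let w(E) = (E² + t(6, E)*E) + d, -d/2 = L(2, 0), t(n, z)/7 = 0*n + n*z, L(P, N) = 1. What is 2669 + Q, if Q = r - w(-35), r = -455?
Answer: -50459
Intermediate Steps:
t(n, z) = 7*n*z (t(n, z) = 7*(0*n + n*z) = 7*(0 + n*z) = 7*(n*z) = 7*n*z)
d = -2 (d = -2*1 = -2)
w(E) = -2 + 43*E² (w(E) = (E² + (7*6*E)*E) - 2 = (E² + (42*E)*E) - 2 = (E² + 42*E²) - 2 = 43*E² - 2 = -2 + 43*E²)
Q = -53128 (Q = -455 - (-2 + 43*(-35)²) = -455 - (-2 + 43*1225) = -455 - (-2 + 52675) = -455 - 1*52673 = -455 - 52673 = -53128)
2669 + Q = 2669 - 53128 = -50459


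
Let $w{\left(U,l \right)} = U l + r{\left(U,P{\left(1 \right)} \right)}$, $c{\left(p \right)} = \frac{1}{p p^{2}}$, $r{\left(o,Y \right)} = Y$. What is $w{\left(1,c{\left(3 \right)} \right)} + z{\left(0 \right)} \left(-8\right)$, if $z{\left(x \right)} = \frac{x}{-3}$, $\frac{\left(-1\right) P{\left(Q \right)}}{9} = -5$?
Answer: $\frac{1216}{27} \approx 45.037$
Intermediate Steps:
$P{\left(Q \right)} = 45$ ($P{\left(Q \right)} = \left(-9\right) \left(-5\right) = 45$)
$c{\left(p \right)} = \frac{1}{p^{3}}$
$w{\left(U,l \right)} = 45 + U l$ ($w{\left(U,l \right)} = U l + 45 = 45 + U l$)
$z{\left(x \right)} = - \frac{x}{3}$ ($z{\left(x \right)} = x \left(- \frac{1}{3}\right) = - \frac{x}{3}$)
$w{\left(1,c{\left(3 \right)} \right)} + z{\left(0 \right)} \left(-8\right) = \left(45 + 1 \cdot \frac{1}{27}\right) + \left(- \frac{1}{3}\right) 0 \left(-8\right) = \left(45 + 1 \cdot \frac{1}{27}\right) + 0 \left(-8\right) = \left(45 + \frac{1}{27}\right) + 0 = \frac{1216}{27} + 0 = \frac{1216}{27}$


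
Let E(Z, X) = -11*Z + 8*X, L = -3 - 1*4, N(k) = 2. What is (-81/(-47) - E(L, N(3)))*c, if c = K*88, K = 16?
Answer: -6040320/47 ≈ -1.2852e+5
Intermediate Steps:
L = -7 (L = -3 - 4 = -7)
c = 1408 (c = 16*88 = 1408)
(-81/(-47) - E(L, N(3)))*c = (-81/(-47) - (-11*(-7) + 8*2))*1408 = (-81*(-1/47) - (77 + 16))*1408 = (81/47 - 1*93)*1408 = (81/47 - 93)*1408 = -4290/47*1408 = -6040320/47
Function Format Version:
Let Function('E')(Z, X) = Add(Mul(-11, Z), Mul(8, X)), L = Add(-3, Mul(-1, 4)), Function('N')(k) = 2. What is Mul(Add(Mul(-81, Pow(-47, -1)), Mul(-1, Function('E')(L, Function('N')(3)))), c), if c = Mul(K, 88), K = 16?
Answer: Rational(-6040320, 47) ≈ -1.2852e+5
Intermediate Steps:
L = -7 (L = Add(-3, -4) = -7)
c = 1408 (c = Mul(16, 88) = 1408)
Mul(Add(Mul(-81, Pow(-47, -1)), Mul(-1, Function('E')(L, Function('N')(3)))), c) = Mul(Add(Mul(-81, Pow(-47, -1)), Mul(-1, Add(Mul(-11, -7), Mul(8, 2)))), 1408) = Mul(Add(Mul(-81, Rational(-1, 47)), Mul(-1, Add(77, 16))), 1408) = Mul(Add(Rational(81, 47), Mul(-1, 93)), 1408) = Mul(Add(Rational(81, 47), -93), 1408) = Mul(Rational(-4290, 47), 1408) = Rational(-6040320, 47)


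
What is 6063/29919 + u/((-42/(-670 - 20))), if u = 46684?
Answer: 53541660327/69811 ≈ 7.6695e+5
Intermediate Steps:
6063/29919 + u/((-42/(-670 - 20))) = 6063/29919 + 46684/((-42/(-670 - 20))) = 6063*(1/29919) + 46684/((-42/(-690))) = 2021/9973 + 46684/((-1/690*(-42))) = 2021/9973 + 46684/(7/115) = 2021/9973 + 46684*(115/7) = 2021/9973 + 5368660/7 = 53541660327/69811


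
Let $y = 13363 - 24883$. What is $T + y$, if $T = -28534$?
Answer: $-40054$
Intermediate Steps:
$y = -11520$
$T + y = -28534 - 11520 = -40054$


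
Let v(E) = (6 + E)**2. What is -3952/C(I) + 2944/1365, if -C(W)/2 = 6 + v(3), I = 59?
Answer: 328152/13195 ≈ 24.869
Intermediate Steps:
C(W) = -174 (C(W) = -2*(6 + (6 + 3)**2) = -2*(6 + 9**2) = -2*(6 + 81) = -2*87 = -174)
-3952/C(I) + 2944/1365 = -3952/(-174) + 2944/1365 = -3952*(-1/174) + 2944*(1/1365) = 1976/87 + 2944/1365 = 328152/13195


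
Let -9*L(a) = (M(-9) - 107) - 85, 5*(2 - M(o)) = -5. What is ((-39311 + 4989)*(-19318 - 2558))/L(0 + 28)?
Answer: 250276024/7 ≈ 3.5754e+7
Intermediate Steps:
M(o) = 3 (M(o) = 2 - 1/5*(-5) = 2 + 1 = 3)
L(a) = 21 (L(a) = -((3 - 107) - 85)/9 = -(-104 - 85)/9 = -1/9*(-189) = 21)
((-39311 + 4989)*(-19318 - 2558))/L(0 + 28) = ((-39311 + 4989)*(-19318 - 2558))/21 = -34322*(-21876)*(1/21) = 750828072*(1/21) = 250276024/7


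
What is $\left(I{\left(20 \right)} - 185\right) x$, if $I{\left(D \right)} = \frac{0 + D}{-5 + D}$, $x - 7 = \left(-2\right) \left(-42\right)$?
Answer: $- \frac{50141}{3} \approx -16714.0$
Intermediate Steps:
$x = 91$ ($x = 7 - -84 = 7 + 84 = 91$)
$I{\left(D \right)} = \frac{D}{-5 + D}$
$\left(I{\left(20 \right)} - 185\right) x = \left(\frac{20}{-5 + 20} - 185\right) 91 = \left(\frac{20}{15} - 185\right) 91 = \left(20 \cdot \frac{1}{15} - 185\right) 91 = \left(\frac{4}{3} - 185\right) 91 = \left(- \frac{551}{3}\right) 91 = - \frac{50141}{3}$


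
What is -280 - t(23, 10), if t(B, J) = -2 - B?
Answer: -255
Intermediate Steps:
-280 - t(23, 10) = -280 - (-2 - 1*23) = -280 - (-2 - 23) = -280 - 1*(-25) = -280 + 25 = -255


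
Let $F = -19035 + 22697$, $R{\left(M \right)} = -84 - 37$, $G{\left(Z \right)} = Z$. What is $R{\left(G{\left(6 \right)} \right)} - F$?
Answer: $-3783$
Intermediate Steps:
$R{\left(M \right)} = -121$
$F = 3662$
$R{\left(G{\left(6 \right)} \right)} - F = -121 - 3662 = -3783$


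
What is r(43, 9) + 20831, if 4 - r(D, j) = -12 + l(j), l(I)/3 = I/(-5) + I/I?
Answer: 104247/5 ≈ 20849.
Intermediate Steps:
l(I) = 3 - 3*I/5 (l(I) = 3*(I/(-5) + I/I) = 3*(I*(-⅕) + 1) = 3*(-I/5 + 1) = 3*(1 - I/5) = 3 - 3*I/5)
r(D, j) = 13 + 3*j/5 (r(D, j) = 4 - (-12 + (3 - 3*j/5)) = 4 - (-9 - 3*j/5) = 4 + (9 + 3*j/5) = 13 + 3*j/5)
r(43, 9) + 20831 = (13 + (⅗)*9) + 20831 = (13 + 27/5) + 20831 = 92/5 + 20831 = 104247/5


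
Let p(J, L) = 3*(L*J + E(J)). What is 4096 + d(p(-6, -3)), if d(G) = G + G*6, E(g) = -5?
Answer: 4369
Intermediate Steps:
p(J, L) = -15 + 3*J*L (p(J, L) = 3*(L*J - 5) = 3*(J*L - 5) = 3*(-5 + J*L) = -15 + 3*J*L)
d(G) = 7*G (d(G) = G + 6*G = 7*G)
4096 + d(p(-6, -3)) = 4096 + 7*(-15 + 3*(-6)*(-3)) = 4096 + 7*(-15 + 54) = 4096 + 7*39 = 4096 + 273 = 4369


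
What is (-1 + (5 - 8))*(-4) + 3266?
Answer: 3282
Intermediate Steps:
(-1 + (5 - 8))*(-4) + 3266 = (-1 - 3)*(-4) + 3266 = -4*(-4) + 3266 = 16 + 3266 = 3282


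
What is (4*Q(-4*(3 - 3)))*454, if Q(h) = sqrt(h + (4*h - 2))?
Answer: 1816*I*sqrt(2) ≈ 2568.2*I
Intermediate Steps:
Q(h) = sqrt(-2 + 5*h) (Q(h) = sqrt(h + (-2 + 4*h)) = sqrt(-2 + 5*h))
(4*Q(-4*(3 - 3)))*454 = (4*sqrt(-2 + 5*(-4*(3 - 3))))*454 = (4*sqrt(-2 + 5*(-4*0)))*454 = (4*sqrt(-2 + 5*0))*454 = (4*sqrt(-2 + 0))*454 = (4*sqrt(-2))*454 = (4*(I*sqrt(2)))*454 = (4*I*sqrt(2))*454 = 1816*I*sqrt(2)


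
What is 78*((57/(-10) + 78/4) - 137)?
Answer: -48048/5 ≈ -9609.6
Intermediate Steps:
78*((57/(-10) + 78/4) - 137) = 78*((57*(-⅒) + 78*(¼)) - 137) = 78*((-57/10 + 39/2) - 137) = 78*(69/5 - 137) = 78*(-616/5) = -48048/5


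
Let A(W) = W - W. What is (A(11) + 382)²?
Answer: 145924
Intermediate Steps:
A(W) = 0
(A(11) + 382)² = (0 + 382)² = 382² = 145924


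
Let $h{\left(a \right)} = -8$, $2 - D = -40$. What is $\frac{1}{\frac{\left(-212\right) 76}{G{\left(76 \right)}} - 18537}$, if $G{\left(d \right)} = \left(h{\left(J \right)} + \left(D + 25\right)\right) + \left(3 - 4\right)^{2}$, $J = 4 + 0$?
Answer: $- \frac{15}{282083} \approx -5.3176 \cdot 10^{-5}$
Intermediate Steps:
$D = 42$ ($D = 2 - -40 = 2 + 40 = 42$)
$J = 4$
$G{\left(d \right)} = 60$ ($G{\left(d \right)} = \left(-8 + \left(42 + 25\right)\right) + \left(3 - 4\right)^{2} = \left(-8 + 67\right) + \left(-1\right)^{2} = 59 + 1 = 60$)
$\frac{1}{\frac{\left(-212\right) 76}{G{\left(76 \right)}} - 18537} = \frac{1}{\frac{\left(-212\right) 76}{60} - 18537} = \frac{1}{\left(-16112\right) \frac{1}{60} - 18537} = \frac{1}{- \frac{4028}{15} - 18537} = \frac{1}{- \frac{282083}{15}} = - \frac{15}{282083}$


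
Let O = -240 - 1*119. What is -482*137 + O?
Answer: -66393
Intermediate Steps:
O = -359 (O = -240 - 119 = -359)
-482*137 + O = -482*137 - 359 = -66034 - 359 = -66393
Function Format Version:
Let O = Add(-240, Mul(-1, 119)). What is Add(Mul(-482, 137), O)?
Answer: -66393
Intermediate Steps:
O = -359 (O = Add(-240, -119) = -359)
Add(Mul(-482, 137), O) = Add(Mul(-482, 137), -359) = Add(-66034, -359) = -66393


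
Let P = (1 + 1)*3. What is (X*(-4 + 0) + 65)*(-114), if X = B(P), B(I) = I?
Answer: -4674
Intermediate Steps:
P = 6 (P = 2*3 = 6)
X = 6
(X*(-4 + 0) + 65)*(-114) = (6*(-4 + 0) + 65)*(-114) = (6*(-4) + 65)*(-114) = (-24 + 65)*(-114) = 41*(-114) = -4674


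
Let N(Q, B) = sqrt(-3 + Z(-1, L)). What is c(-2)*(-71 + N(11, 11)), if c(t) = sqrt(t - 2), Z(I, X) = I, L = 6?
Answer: -4 - 142*I ≈ -4.0 - 142.0*I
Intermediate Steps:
c(t) = sqrt(-2 + t)
N(Q, B) = 2*I (N(Q, B) = sqrt(-3 - 1) = sqrt(-4) = 2*I)
c(-2)*(-71 + N(11, 11)) = sqrt(-2 - 2)*(-71 + 2*I) = sqrt(-4)*(-71 + 2*I) = (2*I)*(-71 + 2*I) = 2*I*(-71 + 2*I)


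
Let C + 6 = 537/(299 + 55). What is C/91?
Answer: -529/10738 ≈ -0.049264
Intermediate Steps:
C = -529/118 (C = -6 + 537/(299 + 55) = -6 + 537/354 = -6 + 537*(1/354) = -6 + 179/118 = -529/118 ≈ -4.4830)
C/91 = -529/118/91 = -529/118*1/91 = -529/10738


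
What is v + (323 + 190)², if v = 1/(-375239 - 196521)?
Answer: 150469507439/571760 ≈ 2.6317e+5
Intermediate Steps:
v = -1/571760 (v = 1/(-571760) = -1/571760 ≈ -1.7490e-6)
v + (323 + 190)² = -1/571760 + (323 + 190)² = -1/571760 + 513² = -1/571760 + 263169 = 150469507439/571760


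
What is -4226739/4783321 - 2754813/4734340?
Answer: -33187974391233/22645867943140 ≈ -1.4655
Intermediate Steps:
-4226739/4783321 - 2754813/4734340 = -33187974391233/22645867943140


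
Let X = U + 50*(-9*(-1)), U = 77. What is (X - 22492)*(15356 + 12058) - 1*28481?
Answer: -602176991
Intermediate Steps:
X = 527 (X = 77 + 50*(-9*(-1)) = 77 + 50*9 = 77 + 450 = 527)
(X - 22492)*(15356 + 12058) - 1*28481 = (527 - 22492)*(15356 + 12058) - 1*28481 = -21965*27414 - 28481 = -602148510 - 28481 = -602176991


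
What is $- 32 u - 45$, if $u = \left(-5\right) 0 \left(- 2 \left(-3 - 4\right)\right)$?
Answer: $-45$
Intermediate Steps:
$u = 0$ ($u = 0 \left(\left(-2\right) \left(-7\right)\right) = 0 \cdot 14 = 0$)
$- 32 u - 45 = \left(-32\right) 0 - 45 = 0 - 45 = -45$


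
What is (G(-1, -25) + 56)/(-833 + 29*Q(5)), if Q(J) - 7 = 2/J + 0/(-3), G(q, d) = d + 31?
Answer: -155/1546 ≈ -0.10026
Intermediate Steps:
G(q, d) = 31 + d
Q(J) = 7 + 2/J (Q(J) = 7 + (2/J + 0/(-3)) = 7 + (2/J + 0*(-⅓)) = 7 + (2/J + 0) = 7 + 2/J)
(G(-1, -25) + 56)/(-833 + 29*Q(5)) = ((31 - 25) + 56)/(-833 + 29*(7 + 2/5)) = (6 + 56)/(-833 + 29*(7 + 2*(⅕))) = 62/(-833 + 29*(7 + ⅖)) = 62/(-833 + 29*(37/5)) = 62/(-833 + 1073/5) = 62/(-3092/5) = 62*(-5/3092) = -155/1546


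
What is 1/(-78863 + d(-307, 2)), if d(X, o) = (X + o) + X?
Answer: -1/79475 ≈ -1.2583e-5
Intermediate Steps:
d(X, o) = o + 2*X
1/(-78863 + d(-307, 2)) = 1/(-78863 + (2 + 2*(-307))) = 1/(-78863 + (2 - 614)) = 1/(-78863 - 612) = 1/(-79475) = -1/79475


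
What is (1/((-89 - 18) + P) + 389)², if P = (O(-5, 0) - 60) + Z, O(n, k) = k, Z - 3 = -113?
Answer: 11610493504/76729 ≈ 1.5132e+5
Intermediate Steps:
Z = -110 (Z = 3 - 113 = -110)
P = -170 (P = (0 - 60) - 110 = -60 - 110 = -170)
(1/((-89 - 18) + P) + 389)² = (1/((-89 - 18) - 170) + 389)² = (1/(-107 - 170) + 389)² = (1/(-277) + 389)² = (-1/277 + 389)² = (107752/277)² = 11610493504/76729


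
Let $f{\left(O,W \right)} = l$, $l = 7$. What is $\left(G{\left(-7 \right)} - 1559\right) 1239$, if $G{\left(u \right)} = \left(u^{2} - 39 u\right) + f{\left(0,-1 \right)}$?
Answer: $-1523970$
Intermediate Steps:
$f{\left(O,W \right)} = 7$
$G{\left(u \right)} = 7 + u^{2} - 39 u$ ($G{\left(u \right)} = \left(u^{2} - 39 u\right) + 7 = 7 + u^{2} - 39 u$)
$\left(G{\left(-7 \right)} - 1559\right) 1239 = \left(\left(7 + \left(-7\right)^{2} - -273\right) - 1559\right) 1239 = \left(\left(7 + 49 + 273\right) - 1559\right) 1239 = \left(329 - 1559\right) 1239 = \left(-1230\right) 1239 = -1523970$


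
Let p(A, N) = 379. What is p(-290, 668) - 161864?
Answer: -161485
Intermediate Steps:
p(-290, 668) - 161864 = 379 - 161864 = -161485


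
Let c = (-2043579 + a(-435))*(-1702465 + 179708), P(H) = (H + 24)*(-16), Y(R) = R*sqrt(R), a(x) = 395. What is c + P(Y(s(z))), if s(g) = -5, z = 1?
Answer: 3111272737904 + 80*I*sqrt(5) ≈ 3.1113e+12 + 178.89*I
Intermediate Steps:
Y(R) = R**(3/2)
P(H) = -384 - 16*H (P(H) = (24 + H)*(-16) = -384 - 16*H)
c = 3111272738288 (c = (-2043579 + 395)*(-1702465 + 179708) = -2043184*(-1522757) = 3111272738288)
c + P(Y(s(z))) = 3111272738288 + (-384 - (-80)*I*sqrt(5)) = 3111272738288 + (-384 + 80*I*sqrt(5)) = 3111272737904 + 80*I*sqrt(5)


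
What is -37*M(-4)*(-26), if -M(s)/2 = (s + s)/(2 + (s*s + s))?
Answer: 7696/7 ≈ 1099.4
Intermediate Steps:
M(s) = -4*s/(2 + s + s²) (M(s) = -2*(s + s)/(2 + (s*s + s)) = -2*2*s/(2 + (s² + s)) = -2*2*s/(2 + (s + s²)) = -2*2*s/(2 + s + s²) = -4*s/(2 + s + s²))
-37*M(-4)*(-26) = -(-148)*(-4)/(2 - 4 + (-4)²)*(-26) = -(-148)*(-4)/(2 - 4 + 16)*(-26) = -(-148)*(-4)/14*(-26) = -37*8/7*(-26) = -296/7*(-26) = 7696/7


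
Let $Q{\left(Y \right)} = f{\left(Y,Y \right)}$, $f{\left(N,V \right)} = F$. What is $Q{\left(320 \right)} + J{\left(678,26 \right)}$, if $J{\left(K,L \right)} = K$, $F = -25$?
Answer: $653$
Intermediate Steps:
$f{\left(N,V \right)} = -25$
$Q{\left(Y \right)} = -25$
$Q{\left(320 \right)} + J{\left(678,26 \right)} = -25 + 678 = 653$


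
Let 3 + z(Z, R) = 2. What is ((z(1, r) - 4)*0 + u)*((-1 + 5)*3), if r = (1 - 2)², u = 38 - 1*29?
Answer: 108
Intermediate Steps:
u = 9 (u = 38 - 29 = 9)
r = 1 (r = (-1)² = 1)
z(Z, R) = -1 (z(Z, R) = -3 + 2 = -1)
((z(1, r) - 4)*0 + u)*((-1 + 5)*3) = ((-1 - 4)*0 + 9)*((-1 + 5)*3) = (-5*0 + 9)*(4*3) = (0 + 9)*12 = 9*12 = 108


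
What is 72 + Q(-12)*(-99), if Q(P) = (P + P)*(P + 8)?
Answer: -9432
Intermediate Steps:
Q(P) = 2*P*(8 + P) (Q(P) = (2*P)*(8 + P) = 2*P*(8 + P))
72 + Q(-12)*(-99) = 72 + (2*(-12)*(8 - 12))*(-99) = 72 + (2*(-12)*(-4))*(-99) = 72 + 96*(-99) = 72 - 9504 = -9432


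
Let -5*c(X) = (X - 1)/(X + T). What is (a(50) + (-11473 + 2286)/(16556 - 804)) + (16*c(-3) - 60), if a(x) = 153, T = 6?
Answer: 22844363/236280 ≈ 96.683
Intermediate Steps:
c(X) = -(-1 + X)/(5*(6 + X)) (c(X) = -(X - 1)/(5*(X + 6)) = -(-1 + X)/(5*(6 + X)))
(a(50) + (-11473 + 2286)/(16556 - 804)) + (16*c(-3) - 60) = (153 + (-11473 + 2286)/(16556 - 804)) + (16*((1 - 1*(-3))/(5*(6 - 3))) - 60) = (153 - 9187/15752) + (16*((⅕)*(1 + 3)/3) - 60) = (153 - 9187*1/15752) + (16*((⅕)*(⅓)*4) - 60) = (153 - 9187/15752) + (16*(4/15) - 60) = 2400869/15752 + (64/15 - 60) = 2400869/15752 - 836/15 = 22844363/236280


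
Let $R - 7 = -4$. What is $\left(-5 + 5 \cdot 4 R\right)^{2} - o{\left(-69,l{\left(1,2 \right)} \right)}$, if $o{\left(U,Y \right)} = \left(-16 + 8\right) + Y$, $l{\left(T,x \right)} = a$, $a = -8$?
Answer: $3041$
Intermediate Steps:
$l{\left(T,x \right)} = -8$
$R = 3$ ($R = 7 - 4 = 3$)
$o{\left(U,Y \right)} = -8 + Y$
$\left(-5 + 5 \cdot 4 R\right)^{2} - o{\left(-69,l{\left(1,2 \right)} \right)} = \left(-5 + 5 \cdot 4 \cdot 3\right)^{2} - \left(-8 - 8\right) = \left(-5 + 20 \cdot 3\right)^{2} - -16 = \left(-5 + 60\right)^{2} + 16 = 55^{2} + 16 = 3025 + 16 = 3041$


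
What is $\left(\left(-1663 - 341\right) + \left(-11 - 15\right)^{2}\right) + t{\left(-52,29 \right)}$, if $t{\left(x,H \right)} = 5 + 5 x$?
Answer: $-1583$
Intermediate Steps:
$\left(\left(-1663 - 341\right) + \left(-11 - 15\right)^{2}\right) + t{\left(-52,29 \right)} = \left(\left(-1663 - 341\right) + \left(-11 - 15\right)^{2}\right) + \left(5 + 5 \left(-52\right)\right) = \left(-2004 + \left(-11 - 15\right)^{2}\right) + \left(5 - 260\right) = \left(-2004 + \left(-26\right)^{2}\right) - 255 = \left(-2004 + 676\right) - 255 = -1328 - 255 = -1583$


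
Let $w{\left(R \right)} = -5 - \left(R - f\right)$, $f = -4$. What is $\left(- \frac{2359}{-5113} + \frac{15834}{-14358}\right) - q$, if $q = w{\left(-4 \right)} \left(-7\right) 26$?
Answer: $- \frac{11142070310}{12235409} \approx -910.64$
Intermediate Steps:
$w{\left(R \right)} = -9 - R$ ($w{\left(R \right)} = -5 - \left(4 + R\right) = -9 - R$)
$q = 910$ ($q = \left(-9 - -4\right) \left(-7\right) 26 = \left(-9 + 4\right) \left(-7\right) 26 = \left(-5\right) \left(-7\right) 26 = 35 \cdot 26 = 910$)
$\left(- \frac{2359}{-5113} + \frac{15834}{-14358}\right) - q = \left(- \frac{2359}{-5113} + \frac{15834}{-14358}\right) - 910 = \left(\left(-2359\right) \left(- \frac{1}{5113}\right) + 15834 \left(- \frac{1}{14358}\right)\right) - 910 = \left(\frac{2359}{5113} - \frac{2639}{2393}\right) - 910 = - \frac{7848120}{12235409} - 910 = - \frac{11142070310}{12235409}$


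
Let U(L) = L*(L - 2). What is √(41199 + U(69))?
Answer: √45822 ≈ 214.06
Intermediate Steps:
U(L) = L*(-2 + L)
√(41199 + U(69)) = √(41199 + 69*(-2 + 69)) = √(41199 + 69*67) = √(41199 + 4623) = √45822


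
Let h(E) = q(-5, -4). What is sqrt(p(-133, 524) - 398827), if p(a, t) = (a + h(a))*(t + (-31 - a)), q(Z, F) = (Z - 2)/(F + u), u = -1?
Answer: I*sqrt(12030215)/5 ≈ 693.69*I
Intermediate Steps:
q(Z, F) = (-2 + Z)/(-1 + F) (q(Z, F) = (Z - 2)/(F - 1) = (-2 + Z)/(-1 + F))
h(E) = 7/5 (h(E) = (-2 - 5)/(-1 - 4) = -7/(-5) = -1/5*(-7) = 7/5)
p(a, t) = (7/5 + a)*(-31 + t - a) (p(a, t) = (a + 7/5)*(t + (-31 - a)) = (7/5 + a)*(-31 + t - a))
sqrt(p(-133, 524) - 398827) = sqrt((-217/5 - 1*(-133)**2 - 162/5*(-133) + (7/5)*524 - 133*524) - 398827) = sqrt((-217/5 - 1*17689 + 21546/5 + 3668/5 - 69692) - 398827) = sqrt((-217/5 - 17689 + 21546/5 + 3668/5 - 69692) - 398827) = sqrt(-411908/5 - 398827) = sqrt(-2406043/5) = I*sqrt(12030215)/5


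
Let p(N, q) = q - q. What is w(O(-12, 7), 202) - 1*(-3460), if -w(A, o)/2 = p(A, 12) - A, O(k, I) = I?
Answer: 3474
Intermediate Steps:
p(N, q) = 0
w(A, o) = 2*A (w(A, o) = -2*(0 - A) = -(-2)*A = 2*A)
w(O(-12, 7), 202) - 1*(-3460) = 2*7 - 1*(-3460) = 14 + 3460 = 3474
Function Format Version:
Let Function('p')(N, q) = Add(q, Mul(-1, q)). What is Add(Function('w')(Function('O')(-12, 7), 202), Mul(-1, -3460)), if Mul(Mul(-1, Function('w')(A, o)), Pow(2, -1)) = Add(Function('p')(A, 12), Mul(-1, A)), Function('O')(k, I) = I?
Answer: 3474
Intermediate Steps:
Function('p')(N, q) = 0
Function('w')(A, o) = Mul(2, A) (Function('w')(A, o) = Mul(-2, Add(0, Mul(-1, A))) = Mul(-2, Mul(-1, A)) = Mul(2, A))
Add(Function('w')(Function('O')(-12, 7), 202), Mul(-1, -3460)) = Add(Mul(2, 7), Mul(-1, -3460)) = Add(14, 3460) = 3474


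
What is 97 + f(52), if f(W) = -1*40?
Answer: 57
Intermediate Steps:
f(W) = -40
97 + f(52) = 97 - 40 = 57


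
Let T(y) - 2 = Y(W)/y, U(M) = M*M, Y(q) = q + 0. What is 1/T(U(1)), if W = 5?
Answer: ⅐ ≈ 0.14286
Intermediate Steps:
Y(q) = q
U(M) = M²
T(y) = 2 + 5/y
1/T(U(1)) = 1/(2 + 5/(1²)) = 1/(2 + 5/1) = 1/(2 + 5*1) = 1/(2 + 5) = 1/7 = ⅐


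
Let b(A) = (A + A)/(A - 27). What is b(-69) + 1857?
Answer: 29735/16 ≈ 1858.4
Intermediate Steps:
b(A) = 2*A/(-27 + A) (b(A) = (2*A)/(-27 + A) = 2*A/(-27 + A))
b(-69) + 1857 = 2*(-69)/(-27 - 69) + 1857 = 2*(-69)/(-96) + 1857 = 2*(-69)*(-1/96) + 1857 = 23/16 + 1857 = 29735/16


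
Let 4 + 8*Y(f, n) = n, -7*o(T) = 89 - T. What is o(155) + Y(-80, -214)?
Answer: -499/28 ≈ -17.821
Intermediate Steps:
o(T) = -89/7 + T/7 (o(T) = -(89 - T)/7 = -89/7 + T/7)
Y(f, n) = -1/2 + n/8
o(155) + Y(-80, -214) = (-89/7 + (1/7)*155) + (-1/2 + (1/8)*(-214)) = (-89/7 + 155/7) + (-1/2 - 107/4) = 66/7 - 109/4 = -499/28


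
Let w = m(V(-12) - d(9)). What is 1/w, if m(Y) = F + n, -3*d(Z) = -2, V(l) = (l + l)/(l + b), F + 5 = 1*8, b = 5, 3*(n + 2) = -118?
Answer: -3/115 ≈ -0.026087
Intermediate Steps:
n = -124/3 (n = -2 + (⅓)*(-118) = -2 - 118/3 = -124/3 ≈ -41.333)
F = 3 (F = -5 + 1*8 = -5 + 8 = 3)
V(l) = 2*l/(5 + l) (V(l) = (l + l)/(l + 5) = (2*l)/(5 + l) = 2*l/(5 + l))
d(Z) = ⅔ (d(Z) = -⅓*(-2) = ⅔)
m(Y) = -115/3 (m(Y) = 3 - 124/3 = -115/3)
w = -115/3 ≈ -38.333
1/w = 1/(-115/3) = -3/115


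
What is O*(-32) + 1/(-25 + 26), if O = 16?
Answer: -511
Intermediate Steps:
O*(-32) + 1/(-25 + 26) = 16*(-32) + 1/(-25 + 26) = -512 + 1/1 = -512 + 1 = -511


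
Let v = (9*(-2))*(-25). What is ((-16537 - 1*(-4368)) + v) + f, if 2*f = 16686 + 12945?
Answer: 6193/2 ≈ 3096.5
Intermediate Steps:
v = 450 (v = -18*(-25) = 450)
f = 29631/2 (f = (16686 + 12945)/2 = (1/2)*29631 = 29631/2 ≈ 14816.)
((-16537 - 1*(-4368)) + v) + f = ((-16537 - 1*(-4368)) + 450) + 29631/2 = ((-16537 + 4368) + 450) + 29631/2 = (-12169 + 450) + 29631/2 = -11719 + 29631/2 = 6193/2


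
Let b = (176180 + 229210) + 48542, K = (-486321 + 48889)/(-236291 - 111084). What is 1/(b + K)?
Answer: 347375/157685065932 ≈ 2.2030e-6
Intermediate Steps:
K = 437432/347375 (K = -437432/(-347375) = -437432*(-1/347375) = 437432/347375 ≈ 1.2593)
b = 453932 (b = 405390 + 48542 = 453932)
1/(b + K) = 1/(453932 + 437432/347375) = 1/(157685065932/347375) = 347375/157685065932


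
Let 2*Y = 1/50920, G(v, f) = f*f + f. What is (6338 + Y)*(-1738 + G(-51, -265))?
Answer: 22017351587231/50920 ≈ 4.3239e+8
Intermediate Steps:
G(v, f) = f + f² (G(v, f) = f² + f = f + f²)
Y = 1/101840 (Y = (½)/50920 = (½)*(1/50920) = 1/101840 ≈ 9.8193e-6)
(6338 + Y)*(-1738 + G(-51, -265)) = (6338 + 1/101840)*(-1738 - 265*(1 - 265)) = 645461921*(-1738 - 265*(-264))/101840 = 645461921*(-1738 + 69960)/101840 = (645461921/101840)*68222 = 22017351587231/50920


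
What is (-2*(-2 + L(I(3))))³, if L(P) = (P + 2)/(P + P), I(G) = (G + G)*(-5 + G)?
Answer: 6859/216 ≈ 31.755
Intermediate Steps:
I(G) = 2*G*(-5 + G) (I(G) = (2*G)*(-5 + G) = 2*G*(-5 + G))
L(P) = (2 + P)/(2*P) (L(P) = (2 + P)/((2*P)) = (2 + P)*(1/(2*P)) = (2 + P)/(2*P))
(-2*(-2 + L(I(3))))³ = (-2*(-2 + (2 + 2*3*(-5 + 3))/(2*((2*3*(-5 + 3))))))³ = (-2*(-2 + (2 + 2*3*(-2))/(2*((2*3*(-2))))))³ = (-2*(-2 + (½)*(2 - 12)/(-12)))³ = (-2*(-2 + (½)*(-1/12)*(-10)))³ = (-2*(-2 + 5/12))³ = (-2*(-19/12))³ = (19/6)³ = 6859/216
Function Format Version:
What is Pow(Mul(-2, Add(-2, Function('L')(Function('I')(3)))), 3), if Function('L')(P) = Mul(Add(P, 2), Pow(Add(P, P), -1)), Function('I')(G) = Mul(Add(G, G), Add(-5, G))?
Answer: Rational(6859, 216) ≈ 31.755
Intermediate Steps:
Function('I')(G) = Mul(2, G, Add(-5, G)) (Function('I')(G) = Mul(Mul(2, G), Add(-5, G)) = Mul(2, G, Add(-5, G)))
Function('L')(P) = Mul(Rational(1, 2), Pow(P, -1), Add(2, P)) (Function('L')(P) = Mul(Add(2, P), Pow(Mul(2, P), -1)) = Mul(Add(2, P), Mul(Rational(1, 2), Pow(P, -1))) = Mul(Rational(1, 2), Pow(P, -1), Add(2, P)))
Pow(Mul(-2, Add(-2, Function('L')(Function('I')(3)))), 3) = Pow(Mul(-2, Add(-2, Mul(Rational(1, 2), Pow(Mul(2, 3, Add(-5, 3)), -1), Add(2, Mul(2, 3, Add(-5, 3)))))), 3) = Pow(Mul(-2, Add(-2, Mul(Rational(1, 2), Pow(Mul(2, 3, -2), -1), Add(2, Mul(2, 3, -2))))), 3) = Pow(Mul(-2, Add(-2, Mul(Rational(1, 2), Pow(-12, -1), Add(2, -12)))), 3) = Pow(Mul(-2, Add(-2, Mul(Rational(1, 2), Rational(-1, 12), -10))), 3) = Pow(Mul(-2, Add(-2, Rational(5, 12))), 3) = Pow(Mul(-2, Rational(-19, 12)), 3) = Pow(Rational(19, 6), 3) = Rational(6859, 216)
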